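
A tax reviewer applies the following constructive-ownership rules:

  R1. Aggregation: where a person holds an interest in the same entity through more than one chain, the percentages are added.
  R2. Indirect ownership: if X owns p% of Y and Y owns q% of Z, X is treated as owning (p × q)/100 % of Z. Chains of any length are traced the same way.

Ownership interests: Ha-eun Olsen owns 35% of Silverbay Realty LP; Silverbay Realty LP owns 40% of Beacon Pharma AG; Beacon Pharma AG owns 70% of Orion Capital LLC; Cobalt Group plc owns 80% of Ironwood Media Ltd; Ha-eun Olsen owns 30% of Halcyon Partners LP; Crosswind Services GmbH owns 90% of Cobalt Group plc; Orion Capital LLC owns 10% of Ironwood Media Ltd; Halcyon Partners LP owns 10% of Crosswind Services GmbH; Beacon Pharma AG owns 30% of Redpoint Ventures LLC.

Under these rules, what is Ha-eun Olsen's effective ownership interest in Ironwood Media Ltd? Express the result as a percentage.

3.14%

Chain via Halcyon Partners LP → Crosswind Services GmbH → Cobalt Group plc (R2): 30% × 10% × 90% × 80% = 2.16% of Ironwood Media Ltd.
Chain via Silverbay Realty LP → Beacon Pharma AG → Orion Capital LLC (R2): 35% × 40% × 70% × 10% = 0.98% of Ironwood Media Ltd.
Aggregating (R1): 2.16% + 0.98% = 3.14%.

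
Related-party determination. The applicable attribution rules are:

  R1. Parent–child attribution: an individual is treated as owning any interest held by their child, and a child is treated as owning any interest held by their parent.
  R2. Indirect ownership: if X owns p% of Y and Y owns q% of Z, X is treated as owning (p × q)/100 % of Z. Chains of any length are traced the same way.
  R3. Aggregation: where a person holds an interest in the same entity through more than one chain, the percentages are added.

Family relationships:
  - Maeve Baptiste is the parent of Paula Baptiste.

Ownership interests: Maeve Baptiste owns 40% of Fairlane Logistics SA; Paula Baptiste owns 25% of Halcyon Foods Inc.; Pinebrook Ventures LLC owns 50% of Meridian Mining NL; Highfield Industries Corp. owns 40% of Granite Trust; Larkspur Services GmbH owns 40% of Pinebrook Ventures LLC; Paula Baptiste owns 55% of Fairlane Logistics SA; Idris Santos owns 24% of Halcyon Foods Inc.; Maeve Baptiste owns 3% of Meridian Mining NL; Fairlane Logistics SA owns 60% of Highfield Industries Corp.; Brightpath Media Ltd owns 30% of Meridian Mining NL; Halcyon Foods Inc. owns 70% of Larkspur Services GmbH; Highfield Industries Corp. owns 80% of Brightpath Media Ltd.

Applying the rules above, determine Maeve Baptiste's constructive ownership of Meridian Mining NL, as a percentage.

By parent–child attribution (R1), Maeve Baptiste is treated as also owning Paula Baptiste's interest in Fairlane Logistics SA, giving 40% + 55% = 95%.
By parent–child attribution (R1), Maeve Baptiste is treated as owning Paula Baptiste's 25% interest in Halcyon Foods Inc.
Chain via Fairlane Logistics SA → Highfield Industries Corp. → Brightpath Media Ltd (R2): 95% × 60% × 80% × 30% = 13.68% of Meridian Mining NL.
Direct interest in Meridian Mining NL: 3%.
Chain via Halcyon Foods Inc. → Larkspur Services GmbH → Pinebrook Ventures LLC (R2): 25% × 70% × 40% × 50% = 3.5% of Meridian Mining NL.
Aggregating (R3): 13.68% + 3% + 3.5% = 20.18%.

20.18%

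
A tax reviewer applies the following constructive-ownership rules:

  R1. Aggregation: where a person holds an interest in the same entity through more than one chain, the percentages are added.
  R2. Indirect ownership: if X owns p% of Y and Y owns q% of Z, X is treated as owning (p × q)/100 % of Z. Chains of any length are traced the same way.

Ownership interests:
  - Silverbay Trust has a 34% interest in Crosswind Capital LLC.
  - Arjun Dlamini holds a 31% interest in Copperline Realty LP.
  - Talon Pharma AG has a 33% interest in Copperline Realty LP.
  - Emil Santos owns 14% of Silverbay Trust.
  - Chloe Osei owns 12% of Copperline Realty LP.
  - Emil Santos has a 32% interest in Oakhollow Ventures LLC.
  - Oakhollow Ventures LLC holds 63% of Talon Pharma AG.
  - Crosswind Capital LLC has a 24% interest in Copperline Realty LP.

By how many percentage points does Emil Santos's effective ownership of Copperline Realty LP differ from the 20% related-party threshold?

12.2048

Chain via Silverbay Trust → Crosswind Capital LLC (R2): 14% × 34% × 24% = 1.1424% of Copperline Realty LP.
Chain via Oakhollow Ventures LLC → Talon Pharma AG (R2): 32% × 63% × 33% = 6.6528% of Copperline Realty LP.
Aggregating (R1): 1.1424% + 6.6528% = 7.7952%.
7.7952% falls short of the 20% threshold by 12.2048 percentage points.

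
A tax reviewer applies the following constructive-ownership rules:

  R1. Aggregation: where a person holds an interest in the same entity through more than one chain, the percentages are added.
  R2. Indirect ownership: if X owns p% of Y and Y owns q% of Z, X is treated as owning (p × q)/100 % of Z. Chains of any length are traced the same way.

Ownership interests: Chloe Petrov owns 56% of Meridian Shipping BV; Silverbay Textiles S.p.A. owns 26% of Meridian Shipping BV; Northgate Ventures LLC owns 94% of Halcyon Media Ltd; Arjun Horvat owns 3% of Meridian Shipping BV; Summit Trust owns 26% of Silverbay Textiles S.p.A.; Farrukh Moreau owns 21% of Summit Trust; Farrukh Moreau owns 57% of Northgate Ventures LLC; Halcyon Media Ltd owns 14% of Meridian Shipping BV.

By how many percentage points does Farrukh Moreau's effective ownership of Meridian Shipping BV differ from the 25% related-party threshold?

Chain via Northgate Ventures LLC → Halcyon Media Ltd (R2): 57% × 94% × 14% = 7.5012% of Meridian Shipping BV.
Chain via Summit Trust → Silverbay Textiles S.p.A. (R2): 21% × 26% × 26% = 1.4196% of Meridian Shipping BV.
Aggregating (R1): 7.5012% + 1.4196% = 8.9208%.
8.9208% falls short of the 25% threshold by 16.0792 percentage points.

16.0792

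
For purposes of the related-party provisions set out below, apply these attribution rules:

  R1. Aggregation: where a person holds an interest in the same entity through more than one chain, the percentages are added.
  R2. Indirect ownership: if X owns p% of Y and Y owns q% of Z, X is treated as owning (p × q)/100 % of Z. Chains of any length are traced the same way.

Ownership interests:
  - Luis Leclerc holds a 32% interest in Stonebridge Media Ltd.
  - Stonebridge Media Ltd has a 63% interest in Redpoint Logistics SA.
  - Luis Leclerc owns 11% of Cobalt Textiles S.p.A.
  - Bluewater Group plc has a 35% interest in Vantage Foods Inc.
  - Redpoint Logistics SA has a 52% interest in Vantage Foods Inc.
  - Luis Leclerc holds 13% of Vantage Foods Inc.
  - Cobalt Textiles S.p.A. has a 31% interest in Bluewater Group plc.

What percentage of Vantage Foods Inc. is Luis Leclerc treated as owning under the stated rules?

24.6767%

Chain via Cobalt Textiles S.p.A. → Bluewater Group plc (R2): 11% × 31% × 35% = 1.1935% of Vantage Foods Inc.
Chain via Stonebridge Media Ltd → Redpoint Logistics SA (R2): 32% × 63% × 52% = 10.4832% of Vantage Foods Inc.
Direct interest in Vantage Foods Inc: 13%.
Aggregating (R1): 1.1935% + 10.4832% + 13% = 24.6767%.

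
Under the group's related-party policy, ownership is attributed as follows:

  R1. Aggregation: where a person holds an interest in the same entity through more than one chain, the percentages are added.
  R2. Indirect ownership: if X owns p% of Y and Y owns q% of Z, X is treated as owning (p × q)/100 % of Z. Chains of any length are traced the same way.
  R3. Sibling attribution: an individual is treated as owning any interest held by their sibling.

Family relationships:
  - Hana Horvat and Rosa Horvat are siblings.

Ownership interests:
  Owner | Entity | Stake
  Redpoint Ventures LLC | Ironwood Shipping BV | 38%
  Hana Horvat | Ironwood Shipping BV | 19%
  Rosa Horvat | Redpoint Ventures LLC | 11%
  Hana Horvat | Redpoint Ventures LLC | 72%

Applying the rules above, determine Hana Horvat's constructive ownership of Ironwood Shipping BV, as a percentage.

By sibling attribution (R3), Hana Horvat is treated as also owning Rosa Horvat's interest in Redpoint Ventures LLC, giving 72% + 11% = 83%.
Chain via Redpoint Ventures LLC (R2): 83% × 38% = 31.54% of Ironwood Shipping BV.
Direct interest in Ironwood Shipping BV: 19%.
Aggregating (R1): 31.54% + 19% = 50.54%.

50.54%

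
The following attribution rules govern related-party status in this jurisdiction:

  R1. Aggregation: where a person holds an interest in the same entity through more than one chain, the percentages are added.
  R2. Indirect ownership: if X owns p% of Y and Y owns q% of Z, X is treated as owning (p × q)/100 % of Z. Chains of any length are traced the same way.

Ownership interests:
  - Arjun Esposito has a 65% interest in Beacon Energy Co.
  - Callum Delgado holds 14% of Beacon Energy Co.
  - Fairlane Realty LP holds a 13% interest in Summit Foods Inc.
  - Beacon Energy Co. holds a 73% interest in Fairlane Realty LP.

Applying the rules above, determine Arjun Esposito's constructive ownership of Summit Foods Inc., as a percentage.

Chain via Beacon Energy Co. → Fairlane Realty LP (R2): 65% × 73% × 13% = 6.1685% of Summit Foods Inc.

6.1685%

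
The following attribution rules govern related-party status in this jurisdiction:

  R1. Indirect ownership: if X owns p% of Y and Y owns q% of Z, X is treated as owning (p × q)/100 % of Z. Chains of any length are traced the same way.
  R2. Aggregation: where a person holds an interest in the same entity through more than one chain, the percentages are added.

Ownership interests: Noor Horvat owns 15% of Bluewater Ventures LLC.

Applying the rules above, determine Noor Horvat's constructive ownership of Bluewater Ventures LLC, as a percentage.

15%

Direct interest in Bluewater Ventures LLC: 15%.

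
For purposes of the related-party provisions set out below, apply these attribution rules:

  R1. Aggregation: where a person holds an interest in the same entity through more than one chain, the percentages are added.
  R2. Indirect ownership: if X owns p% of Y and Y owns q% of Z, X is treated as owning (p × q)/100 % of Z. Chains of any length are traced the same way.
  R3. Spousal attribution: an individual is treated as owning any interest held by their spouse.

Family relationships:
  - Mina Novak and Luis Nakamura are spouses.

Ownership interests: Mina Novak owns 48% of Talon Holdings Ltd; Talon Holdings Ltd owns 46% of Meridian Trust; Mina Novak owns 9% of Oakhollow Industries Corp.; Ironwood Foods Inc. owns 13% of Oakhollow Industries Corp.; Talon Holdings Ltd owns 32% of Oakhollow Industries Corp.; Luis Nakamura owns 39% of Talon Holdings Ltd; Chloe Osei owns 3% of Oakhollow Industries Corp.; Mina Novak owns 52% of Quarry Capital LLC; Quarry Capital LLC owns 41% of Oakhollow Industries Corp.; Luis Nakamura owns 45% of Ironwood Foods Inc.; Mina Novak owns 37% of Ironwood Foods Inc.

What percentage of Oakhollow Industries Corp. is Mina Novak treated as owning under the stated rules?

68.82%

By spousal attribution (R3), Mina Novak is treated as also owning Luis Nakamura's interest in Talon Holdings Ltd, giving 48% + 39% = 87%.
By spousal attribution (R3), Mina Novak is treated as also owning Luis Nakamura's interest in Ironwood Foods Inc, giving 37% + 45% = 82%.
Chain via Talon Holdings Ltd (R2): 87% × 32% = 27.84% of Oakhollow Industries Corp.
Chain via Quarry Capital LLC (R2): 52% × 41% = 21.32% of Oakhollow Industries Corp.
Chain via Ironwood Foods Inc. (R2): 82% × 13% = 10.66% of Oakhollow Industries Corp.
Direct interest in Oakhollow Industries Corp: 9%.
Aggregating (R1): 27.84% + 21.32% + 10.66% + 9% = 68.82%.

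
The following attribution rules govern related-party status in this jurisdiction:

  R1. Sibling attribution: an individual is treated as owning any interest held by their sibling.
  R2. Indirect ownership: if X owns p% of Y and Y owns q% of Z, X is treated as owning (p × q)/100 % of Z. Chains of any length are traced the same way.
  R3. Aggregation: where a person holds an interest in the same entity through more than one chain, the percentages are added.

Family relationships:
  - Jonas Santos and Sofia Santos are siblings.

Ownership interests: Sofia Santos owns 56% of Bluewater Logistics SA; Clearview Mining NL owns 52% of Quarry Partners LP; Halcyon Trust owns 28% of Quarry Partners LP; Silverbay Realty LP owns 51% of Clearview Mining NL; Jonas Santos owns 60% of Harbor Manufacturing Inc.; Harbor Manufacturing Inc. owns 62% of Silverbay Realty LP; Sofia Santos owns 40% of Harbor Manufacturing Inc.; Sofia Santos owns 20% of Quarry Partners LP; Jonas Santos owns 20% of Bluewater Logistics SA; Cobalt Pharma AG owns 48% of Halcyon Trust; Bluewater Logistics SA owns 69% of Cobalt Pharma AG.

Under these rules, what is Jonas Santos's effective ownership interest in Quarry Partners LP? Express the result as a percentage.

43.490336%

By sibling attribution (R1), Jonas Santos is treated as also owning Sofia Santos's interest in Harbor Manufacturing Inc, giving 60% + 40% = 100%.
By sibling attribution (R1), Jonas Santos is treated as also owning Sofia Santos's interest in Bluewater Logistics SA, giving 20% + 56% = 76%.
By sibling attribution (R1), Jonas Santos is treated as owning Sofia Santos's 20% interest in Quarry Partners LP.
Chain via Harbor Manufacturing Inc. → Silverbay Realty LP → Clearview Mining NL (R2): 100% × 62% × 51% × 52% = 16.4424% of Quarry Partners LP.
Chain via Bluewater Logistics SA → Cobalt Pharma AG → Halcyon Trust (R2): 76% × 69% × 48% × 28% = 7.047936% of Quarry Partners LP.
Direct interest in Quarry Partners LP: 20%.
Aggregating (R3): 16.4424% + 7.047936% + 20% = 43.490336%.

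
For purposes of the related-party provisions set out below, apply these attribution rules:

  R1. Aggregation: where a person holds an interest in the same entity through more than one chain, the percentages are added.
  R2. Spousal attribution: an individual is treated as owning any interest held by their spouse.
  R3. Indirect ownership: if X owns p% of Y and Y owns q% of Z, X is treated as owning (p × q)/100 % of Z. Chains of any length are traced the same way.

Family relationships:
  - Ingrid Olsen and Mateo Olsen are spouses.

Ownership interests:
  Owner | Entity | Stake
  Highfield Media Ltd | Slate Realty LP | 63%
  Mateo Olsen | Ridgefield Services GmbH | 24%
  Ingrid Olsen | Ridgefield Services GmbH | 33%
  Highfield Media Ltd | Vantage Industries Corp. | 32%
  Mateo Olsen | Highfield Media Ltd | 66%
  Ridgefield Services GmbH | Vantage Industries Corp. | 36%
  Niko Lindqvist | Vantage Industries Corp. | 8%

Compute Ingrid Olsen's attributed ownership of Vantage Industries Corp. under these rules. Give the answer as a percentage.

By spousal attribution (R2), Ingrid Olsen is treated as also owning Mateo Olsen's interest in Ridgefield Services GmbH, giving 33% + 24% = 57%.
By spousal attribution (R2), Ingrid Olsen is treated as owning Mateo Olsen's 66% interest in Highfield Media Ltd.
Chain via Ridgefield Services GmbH (R3): 57% × 36% = 20.52% of Vantage Industries Corp.
Chain via Highfield Media Ltd (R3): 66% × 32% = 21.12% of Vantage Industries Corp.
Aggregating (R1): 20.52% + 21.12% = 41.64%.

41.64%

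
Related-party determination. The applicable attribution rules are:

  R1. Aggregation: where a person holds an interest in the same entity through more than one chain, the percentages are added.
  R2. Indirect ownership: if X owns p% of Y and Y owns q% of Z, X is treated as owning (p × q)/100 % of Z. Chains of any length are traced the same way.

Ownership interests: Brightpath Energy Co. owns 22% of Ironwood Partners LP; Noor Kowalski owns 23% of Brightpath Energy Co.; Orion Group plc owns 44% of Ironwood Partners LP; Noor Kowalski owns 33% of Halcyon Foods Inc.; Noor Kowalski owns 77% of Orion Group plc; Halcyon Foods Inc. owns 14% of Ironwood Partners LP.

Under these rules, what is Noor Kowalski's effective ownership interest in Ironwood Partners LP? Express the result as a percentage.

Chain via Halcyon Foods Inc. (R2): 33% × 14% = 4.62% of Ironwood Partners LP.
Chain via Orion Group plc (R2): 77% × 44% = 33.88% of Ironwood Partners LP.
Chain via Brightpath Energy Co. (R2): 23% × 22% = 5.06% of Ironwood Partners LP.
Aggregating (R1): 4.62% + 33.88% + 5.06% = 43.56%.

43.56%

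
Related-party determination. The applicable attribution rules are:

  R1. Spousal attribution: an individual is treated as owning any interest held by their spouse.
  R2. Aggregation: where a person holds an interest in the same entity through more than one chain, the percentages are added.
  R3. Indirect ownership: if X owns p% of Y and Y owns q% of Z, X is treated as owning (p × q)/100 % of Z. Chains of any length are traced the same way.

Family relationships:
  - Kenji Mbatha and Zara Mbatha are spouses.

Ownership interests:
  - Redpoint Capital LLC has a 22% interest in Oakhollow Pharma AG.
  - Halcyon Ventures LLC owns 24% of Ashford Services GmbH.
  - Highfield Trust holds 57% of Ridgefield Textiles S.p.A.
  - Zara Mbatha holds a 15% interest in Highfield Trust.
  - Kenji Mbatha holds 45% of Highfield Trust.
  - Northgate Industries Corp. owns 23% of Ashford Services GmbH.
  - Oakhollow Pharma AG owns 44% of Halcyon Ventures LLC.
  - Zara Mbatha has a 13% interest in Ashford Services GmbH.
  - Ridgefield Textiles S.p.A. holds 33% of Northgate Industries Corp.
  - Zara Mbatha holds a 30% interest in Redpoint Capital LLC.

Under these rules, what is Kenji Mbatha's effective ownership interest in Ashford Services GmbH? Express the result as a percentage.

16.29274%

By spousal attribution (R1), Kenji Mbatha is treated as also owning Zara Mbatha's interest in Highfield Trust, giving 45% + 15% = 60%.
By spousal attribution (R1), Kenji Mbatha is treated as owning Zara Mbatha's 30% interest in Redpoint Capital LLC.
By spousal attribution (R1), Kenji Mbatha is treated as owning Zara Mbatha's 13% interest in Ashford Services GmbH.
Chain via Highfield Trust → Ridgefield Textiles S.p.A. → Northgate Industries Corp. (R3): 60% × 57% × 33% × 23% = 2.59578% of Ashford Services GmbH.
Chain via Redpoint Capital LLC → Oakhollow Pharma AG → Halcyon Ventures LLC (R3): 30% × 22% × 44% × 24% = 0.69696% of Ashford Services GmbH.
Direct interest in Ashford Services GmbH: 13%.
Aggregating (R2): 2.59578% + 0.69696% + 13% = 16.29274%.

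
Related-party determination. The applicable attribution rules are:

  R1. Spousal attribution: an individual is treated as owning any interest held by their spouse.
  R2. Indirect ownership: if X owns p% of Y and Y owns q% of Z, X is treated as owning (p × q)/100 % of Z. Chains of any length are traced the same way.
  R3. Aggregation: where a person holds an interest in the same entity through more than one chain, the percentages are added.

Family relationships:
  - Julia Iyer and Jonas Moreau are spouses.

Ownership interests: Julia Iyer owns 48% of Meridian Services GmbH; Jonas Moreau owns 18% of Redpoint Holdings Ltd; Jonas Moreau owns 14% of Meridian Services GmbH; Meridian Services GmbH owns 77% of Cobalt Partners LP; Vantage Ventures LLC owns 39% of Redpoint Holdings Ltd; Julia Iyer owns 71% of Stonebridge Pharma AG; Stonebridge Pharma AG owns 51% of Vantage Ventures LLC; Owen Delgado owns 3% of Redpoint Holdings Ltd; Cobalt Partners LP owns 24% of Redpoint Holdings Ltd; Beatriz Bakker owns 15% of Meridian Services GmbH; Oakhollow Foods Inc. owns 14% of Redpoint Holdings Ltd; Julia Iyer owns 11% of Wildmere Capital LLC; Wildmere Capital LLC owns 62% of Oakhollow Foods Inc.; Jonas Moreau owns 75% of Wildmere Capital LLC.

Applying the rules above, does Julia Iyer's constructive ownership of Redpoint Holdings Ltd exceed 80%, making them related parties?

No

By spousal attribution (R1), Julia Iyer is treated as also owning Jonas Moreau's interest in Meridian Services GmbH, giving 48% + 14% = 62%.
By spousal attribution (R1), Julia Iyer is treated as also owning Jonas Moreau's interest in Wildmere Capital LLC, giving 11% + 75% = 86%.
By spousal attribution (R1), Julia Iyer is treated as owning Jonas Moreau's 18% interest in Redpoint Holdings Ltd.
Chain via Meridian Services GmbH → Cobalt Partners LP (R2): 62% × 77% × 24% = 11.4576% of Redpoint Holdings Ltd.
Chain via Wildmere Capital LLC → Oakhollow Foods Inc. (R2): 86% × 62% × 14% = 7.4648% of Redpoint Holdings Ltd.
Chain via Stonebridge Pharma AG → Vantage Ventures LLC (R2): 71% × 51% × 39% = 14.1219% of Redpoint Holdings Ltd.
Direct interest in Redpoint Holdings Ltd: 18%.
Aggregating (R3): 11.4576% + 7.4648% + 14.1219% + 18% = 51.0443%.
51.0443% does not exceed the 80% threshold, so Julia is not a related party to Redpoint Holdings Ltd.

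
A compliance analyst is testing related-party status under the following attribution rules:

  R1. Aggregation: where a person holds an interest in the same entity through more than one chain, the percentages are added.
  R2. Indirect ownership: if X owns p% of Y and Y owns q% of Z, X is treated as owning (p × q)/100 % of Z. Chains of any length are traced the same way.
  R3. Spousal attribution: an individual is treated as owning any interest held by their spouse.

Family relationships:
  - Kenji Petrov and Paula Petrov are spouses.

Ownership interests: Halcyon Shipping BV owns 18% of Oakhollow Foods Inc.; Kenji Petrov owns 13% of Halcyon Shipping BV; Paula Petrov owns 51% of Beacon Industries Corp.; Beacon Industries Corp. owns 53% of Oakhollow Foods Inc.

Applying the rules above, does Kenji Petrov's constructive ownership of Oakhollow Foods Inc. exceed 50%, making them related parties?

By spousal attribution (R3), Kenji Petrov is treated as owning Paula Petrov's 51% interest in Beacon Industries Corp.
Chain via Halcyon Shipping BV (R2): 13% × 18% = 2.34% of Oakhollow Foods Inc.
Chain via Beacon Industries Corp. (R2): 51% × 53% = 27.03% of Oakhollow Foods Inc.
Aggregating (R1): 2.34% + 27.03% = 29.37%.
29.37% does not exceed the 50% threshold, so Kenji is not a related party to Oakhollow Foods Inc.

No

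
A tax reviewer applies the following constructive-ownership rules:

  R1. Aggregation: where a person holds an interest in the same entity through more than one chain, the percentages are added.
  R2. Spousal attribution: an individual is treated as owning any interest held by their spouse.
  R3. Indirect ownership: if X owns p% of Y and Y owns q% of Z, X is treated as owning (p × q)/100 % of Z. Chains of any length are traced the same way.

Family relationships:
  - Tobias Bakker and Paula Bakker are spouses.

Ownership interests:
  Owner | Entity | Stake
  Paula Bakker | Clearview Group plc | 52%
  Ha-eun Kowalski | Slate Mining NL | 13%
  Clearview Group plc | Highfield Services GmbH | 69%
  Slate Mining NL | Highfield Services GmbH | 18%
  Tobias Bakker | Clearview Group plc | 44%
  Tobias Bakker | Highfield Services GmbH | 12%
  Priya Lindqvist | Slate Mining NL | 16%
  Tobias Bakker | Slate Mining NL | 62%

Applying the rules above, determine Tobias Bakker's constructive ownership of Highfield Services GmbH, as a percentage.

By spousal attribution (R2), Tobias Bakker is treated as also owning Paula Bakker's interest in Clearview Group plc, giving 44% + 52% = 96%.
Chain via Slate Mining NL (R3): 62% × 18% = 11.16% of Highfield Services GmbH.
Chain via Clearview Group plc (R3): 96% × 69% = 66.24% of Highfield Services GmbH.
Direct interest in Highfield Services GmbH: 12%.
Aggregating (R1): 11.16% + 66.24% + 12% = 89.4%.

89.4%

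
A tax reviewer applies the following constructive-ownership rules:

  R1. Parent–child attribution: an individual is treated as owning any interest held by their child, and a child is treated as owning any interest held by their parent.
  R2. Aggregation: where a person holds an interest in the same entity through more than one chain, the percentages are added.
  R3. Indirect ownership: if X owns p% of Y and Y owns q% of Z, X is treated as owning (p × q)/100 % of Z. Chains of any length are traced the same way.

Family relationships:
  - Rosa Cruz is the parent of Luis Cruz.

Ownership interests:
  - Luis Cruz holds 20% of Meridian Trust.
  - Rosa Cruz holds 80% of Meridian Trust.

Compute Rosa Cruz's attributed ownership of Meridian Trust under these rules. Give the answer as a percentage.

By parent–child attribution (R1), Rosa Cruz is treated as also owning Luis Cruz's interest in Meridian Trust, giving 80% + 20% = 100%.
Direct interest in Meridian Trust: 100%.

100%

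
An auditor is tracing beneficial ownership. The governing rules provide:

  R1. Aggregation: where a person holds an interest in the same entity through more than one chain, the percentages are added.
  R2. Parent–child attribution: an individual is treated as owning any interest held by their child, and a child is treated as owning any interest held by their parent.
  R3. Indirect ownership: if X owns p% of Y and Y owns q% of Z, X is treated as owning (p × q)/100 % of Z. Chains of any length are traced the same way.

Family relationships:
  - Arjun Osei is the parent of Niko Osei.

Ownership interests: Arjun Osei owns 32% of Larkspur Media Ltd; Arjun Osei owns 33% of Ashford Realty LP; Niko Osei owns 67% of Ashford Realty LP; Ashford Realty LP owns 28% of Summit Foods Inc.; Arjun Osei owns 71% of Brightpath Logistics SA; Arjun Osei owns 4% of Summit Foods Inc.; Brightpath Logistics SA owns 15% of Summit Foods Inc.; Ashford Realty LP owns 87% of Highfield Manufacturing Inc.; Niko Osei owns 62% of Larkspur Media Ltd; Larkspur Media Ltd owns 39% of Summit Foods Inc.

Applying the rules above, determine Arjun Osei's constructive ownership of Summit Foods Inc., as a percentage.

79.31%

By parent–child attribution (R2), Arjun Osei is treated as also owning Niko Osei's interest in Ashford Realty LP, giving 33% + 67% = 100%.
By parent–child attribution (R2), Arjun Osei is treated as also owning Niko Osei's interest in Larkspur Media Ltd, giving 32% + 62% = 94%.
Chain via Brightpath Logistics SA (R3): 71% × 15% = 10.65% of Summit Foods Inc.
Chain via Ashford Realty LP (R3): 100% × 28% = 28% of Summit Foods Inc.
Chain via Larkspur Media Ltd (R3): 94% × 39% = 36.66% of Summit Foods Inc.
Direct interest in Summit Foods Inc: 4%.
Aggregating (R1): 10.65% + 28% + 36.66% + 4% = 79.31%.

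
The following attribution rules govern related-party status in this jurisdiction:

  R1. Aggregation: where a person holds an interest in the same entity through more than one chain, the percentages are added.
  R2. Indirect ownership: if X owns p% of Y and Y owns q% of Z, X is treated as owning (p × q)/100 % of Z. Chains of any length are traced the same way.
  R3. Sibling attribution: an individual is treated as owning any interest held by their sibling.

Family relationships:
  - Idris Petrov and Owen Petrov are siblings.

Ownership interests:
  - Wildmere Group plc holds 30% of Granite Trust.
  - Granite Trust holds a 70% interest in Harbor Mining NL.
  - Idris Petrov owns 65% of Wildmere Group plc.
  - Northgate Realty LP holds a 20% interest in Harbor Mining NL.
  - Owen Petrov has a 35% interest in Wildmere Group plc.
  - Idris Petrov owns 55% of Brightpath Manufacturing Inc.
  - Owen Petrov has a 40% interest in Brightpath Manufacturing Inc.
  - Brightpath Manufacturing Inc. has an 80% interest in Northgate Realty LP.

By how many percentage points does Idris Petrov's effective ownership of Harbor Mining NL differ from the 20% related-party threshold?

16.2

By sibling attribution (R3), Idris Petrov is treated as also owning Owen Petrov's interest in Brightpath Manufacturing Inc, giving 55% + 40% = 95%.
By sibling attribution (R3), Idris Petrov is treated as also owning Owen Petrov's interest in Wildmere Group plc, giving 65% + 35% = 100%.
Chain via Brightpath Manufacturing Inc. → Northgate Realty LP (R2): 95% × 80% × 20% = 15.2% of Harbor Mining NL.
Chain via Wildmere Group plc → Granite Trust (R2): 100% × 30% × 70% = 21% of Harbor Mining NL.
Aggregating (R1): 15.2% + 21% = 36.2%.
36.2% exceeds the 20% threshold by 16.2 percentage points.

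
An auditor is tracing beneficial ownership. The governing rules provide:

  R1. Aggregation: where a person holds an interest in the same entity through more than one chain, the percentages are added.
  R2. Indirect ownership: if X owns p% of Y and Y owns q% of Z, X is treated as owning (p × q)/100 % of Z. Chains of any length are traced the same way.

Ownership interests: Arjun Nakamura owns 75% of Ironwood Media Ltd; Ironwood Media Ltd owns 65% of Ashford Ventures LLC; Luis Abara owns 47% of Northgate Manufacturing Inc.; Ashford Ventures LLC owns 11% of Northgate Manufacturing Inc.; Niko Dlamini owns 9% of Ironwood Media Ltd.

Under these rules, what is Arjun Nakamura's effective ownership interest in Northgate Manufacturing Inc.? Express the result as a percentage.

5.3625%

Chain via Ironwood Media Ltd → Ashford Ventures LLC (R2): 75% × 65% × 11% = 5.3625% of Northgate Manufacturing Inc.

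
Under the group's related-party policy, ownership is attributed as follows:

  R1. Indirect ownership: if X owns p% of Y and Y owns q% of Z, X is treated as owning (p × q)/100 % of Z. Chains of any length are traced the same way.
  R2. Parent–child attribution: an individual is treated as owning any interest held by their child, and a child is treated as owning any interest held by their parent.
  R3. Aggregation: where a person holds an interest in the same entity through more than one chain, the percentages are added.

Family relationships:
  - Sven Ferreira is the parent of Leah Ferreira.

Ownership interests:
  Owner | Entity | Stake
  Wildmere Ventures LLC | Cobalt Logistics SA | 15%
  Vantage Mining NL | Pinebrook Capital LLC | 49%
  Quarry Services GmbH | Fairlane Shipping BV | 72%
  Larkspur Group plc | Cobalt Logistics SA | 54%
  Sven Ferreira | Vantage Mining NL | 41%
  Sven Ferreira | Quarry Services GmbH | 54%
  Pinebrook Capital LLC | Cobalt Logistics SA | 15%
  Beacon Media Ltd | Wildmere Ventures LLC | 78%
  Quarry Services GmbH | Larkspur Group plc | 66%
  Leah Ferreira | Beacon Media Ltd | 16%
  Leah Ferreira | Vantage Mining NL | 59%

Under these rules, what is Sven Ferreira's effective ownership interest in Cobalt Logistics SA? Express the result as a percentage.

28.4676%

By parent–child attribution (R2), Sven Ferreira is treated as also owning Leah Ferreira's interest in Vantage Mining NL, giving 41% + 59% = 100%.
By parent–child attribution (R2), Sven Ferreira is treated as owning Leah Ferreira's 16% interest in Beacon Media Ltd.
Chain via Quarry Services GmbH → Larkspur Group plc (R1): 54% × 66% × 54% = 19.2456% of Cobalt Logistics SA.
Chain via Vantage Mining NL → Pinebrook Capital LLC (R1): 100% × 49% × 15% = 7.35% of Cobalt Logistics SA.
Chain via Beacon Media Ltd → Wildmere Ventures LLC (R1): 16% × 78% × 15% = 1.872% of Cobalt Logistics SA.
Aggregating (R3): 19.2456% + 7.35% + 1.872% = 28.4676%.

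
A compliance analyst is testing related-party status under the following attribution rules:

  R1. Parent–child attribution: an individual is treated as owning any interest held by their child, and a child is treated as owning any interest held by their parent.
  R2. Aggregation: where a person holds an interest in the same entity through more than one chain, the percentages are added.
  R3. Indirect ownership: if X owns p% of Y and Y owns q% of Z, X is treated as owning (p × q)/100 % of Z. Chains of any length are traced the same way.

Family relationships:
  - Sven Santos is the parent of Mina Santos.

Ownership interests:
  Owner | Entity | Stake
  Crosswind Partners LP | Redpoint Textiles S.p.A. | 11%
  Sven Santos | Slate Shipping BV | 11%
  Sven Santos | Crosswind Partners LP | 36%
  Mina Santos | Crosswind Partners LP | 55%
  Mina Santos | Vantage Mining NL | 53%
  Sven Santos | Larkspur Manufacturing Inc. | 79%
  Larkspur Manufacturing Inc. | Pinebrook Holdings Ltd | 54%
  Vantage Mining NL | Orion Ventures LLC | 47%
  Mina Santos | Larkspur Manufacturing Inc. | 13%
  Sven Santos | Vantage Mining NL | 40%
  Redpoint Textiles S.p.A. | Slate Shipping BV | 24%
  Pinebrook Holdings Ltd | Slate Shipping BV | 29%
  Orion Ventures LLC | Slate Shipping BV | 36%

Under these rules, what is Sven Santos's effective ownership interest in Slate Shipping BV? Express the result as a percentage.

By parent–child attribution (R1), Sven Santos is treated as also owning Mina Santos's interest in Vantage Mining NL, giving 40% + 53% = 93%.
By parent–child attribution (R1), Sven Santos is treated as also owning Mina Santos's interest in Crosswind Partners LP, giving 36% + 55% = 91%.
By parent–child attribution (R1), Sven Santos is treated as also owning Mina Santos's interest in Larkspur Manufacturing Inc, giving 79% + 13% = 92%.
Chain via Vantage Mining NL → Orion Ventures LLC (R3): 93% × 47% × 36% = 15.7356% of Slate Shipping BV.
Chain via Crosswind Partners LP → Redpoint Textiles S.p.A. (R3): 91% × 11% × 24% = 2.4024% of Slate Shipping BV.
Chain via Larkspur Manufacturing Inc. → Pinebrook Holdings Ltd (R3): 92% × 54% × 29% = 14.4072% of Slate Shipping BV.
Direct interest in Slate Shipping BV: 11%.
Aggregating (R2): 15.7356% + 2.4024% + 14.4072% + 11% = 43.5452%.

43.5452%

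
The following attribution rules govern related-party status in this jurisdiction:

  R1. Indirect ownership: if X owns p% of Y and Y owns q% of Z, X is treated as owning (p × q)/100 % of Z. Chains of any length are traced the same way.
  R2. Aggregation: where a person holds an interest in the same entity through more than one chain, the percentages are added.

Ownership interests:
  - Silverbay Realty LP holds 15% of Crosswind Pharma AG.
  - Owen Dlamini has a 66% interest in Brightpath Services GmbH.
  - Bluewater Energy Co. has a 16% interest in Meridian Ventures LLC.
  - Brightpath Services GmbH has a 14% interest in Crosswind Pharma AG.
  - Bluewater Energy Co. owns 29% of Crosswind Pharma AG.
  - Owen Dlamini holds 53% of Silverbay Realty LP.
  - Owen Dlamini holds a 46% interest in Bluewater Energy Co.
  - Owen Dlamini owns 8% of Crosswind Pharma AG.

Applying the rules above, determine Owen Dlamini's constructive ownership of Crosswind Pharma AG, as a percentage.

Chain via Brightpath Services GmbH (R1): 66% × 14% = 9.24% of Crosswind Pharma AG.
Chain via Bluewater Energy Co. (R1): 46% × 29% = 13.34% of Crosswind Pharma AG.
Chain via Silverbay Realty LP (R1): 53% × 15% = 7.95% of Crosswind Pharma AG.
Direct interest in Crosswind Pharma AG: 8%.
Aggregating (R2): 9.24% + 13.34% + 7.95% + 8% = 38.53%.

38.53%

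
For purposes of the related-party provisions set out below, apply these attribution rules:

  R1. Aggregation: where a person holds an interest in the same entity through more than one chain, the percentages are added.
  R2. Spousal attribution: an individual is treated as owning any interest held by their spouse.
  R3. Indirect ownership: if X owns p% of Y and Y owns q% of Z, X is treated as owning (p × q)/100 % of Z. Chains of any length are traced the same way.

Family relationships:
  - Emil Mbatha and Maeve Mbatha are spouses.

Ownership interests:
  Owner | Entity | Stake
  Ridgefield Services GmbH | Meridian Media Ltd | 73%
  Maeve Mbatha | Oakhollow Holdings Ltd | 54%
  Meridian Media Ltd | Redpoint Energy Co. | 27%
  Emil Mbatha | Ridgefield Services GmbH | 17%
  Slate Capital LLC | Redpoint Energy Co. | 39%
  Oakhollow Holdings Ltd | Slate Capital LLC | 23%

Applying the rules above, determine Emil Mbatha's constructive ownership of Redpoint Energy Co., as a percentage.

8.1945%

By spousal attribution (R2), Emil Mbatha is treated as owning Maeve Mbatha's 54% interest in Oakhollow Holdings Ltd.
Chain via Ridgefield Services GmbH → Meridian Media Ltd (R3): 17% × 73% × 27% = 3.3507% of Redpoint Energy Co.
Chain via Oakhollow Holdings Ltd → Slate Capital LLC (R3): 54% × 23% × 39% = 4.8438% of Redpoint Energy Co.
Aggregating (R1): 3.3507% + 4.8438% = 8.1945%.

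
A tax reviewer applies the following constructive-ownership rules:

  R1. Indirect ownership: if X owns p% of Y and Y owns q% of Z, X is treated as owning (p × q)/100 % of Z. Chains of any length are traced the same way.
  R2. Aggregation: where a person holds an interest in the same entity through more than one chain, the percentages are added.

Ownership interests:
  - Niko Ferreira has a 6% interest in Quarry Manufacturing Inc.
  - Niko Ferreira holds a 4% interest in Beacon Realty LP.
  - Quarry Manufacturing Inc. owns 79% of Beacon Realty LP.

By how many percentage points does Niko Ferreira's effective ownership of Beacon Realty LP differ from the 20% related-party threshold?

Chain via Quarry Manufacturing Inc. (R1): 6% × 79% = 4.74% of Beacon Realty LP.
Direct interest in Beacon Realty LP: 4%.
Aggregating (R2): 4.74% + 4% = 8.74%.
8.74% falls short of the 20% threshold by 11.26 percentage points.

11.26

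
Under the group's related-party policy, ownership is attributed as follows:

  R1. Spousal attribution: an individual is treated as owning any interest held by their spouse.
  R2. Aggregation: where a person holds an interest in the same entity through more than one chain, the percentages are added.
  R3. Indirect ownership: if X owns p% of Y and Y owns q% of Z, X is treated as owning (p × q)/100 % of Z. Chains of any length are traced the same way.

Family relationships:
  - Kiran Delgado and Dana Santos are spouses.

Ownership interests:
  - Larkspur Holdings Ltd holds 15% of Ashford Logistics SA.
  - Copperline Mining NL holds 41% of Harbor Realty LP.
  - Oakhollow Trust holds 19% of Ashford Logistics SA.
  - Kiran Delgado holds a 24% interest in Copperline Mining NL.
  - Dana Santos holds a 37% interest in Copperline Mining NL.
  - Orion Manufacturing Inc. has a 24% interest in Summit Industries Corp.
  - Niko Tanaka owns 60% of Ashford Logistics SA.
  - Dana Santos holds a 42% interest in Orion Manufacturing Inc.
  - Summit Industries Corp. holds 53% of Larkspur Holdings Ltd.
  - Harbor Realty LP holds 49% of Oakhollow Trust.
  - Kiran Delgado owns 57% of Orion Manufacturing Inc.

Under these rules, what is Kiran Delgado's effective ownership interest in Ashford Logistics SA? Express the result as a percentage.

4.217351%

By spousal attribution (R1), Kiran Delgado is treated as also owning Dana Santos's interest in Orion Manufacturing Inc, giving 57% + 42% = 99%.
By spousal attribution (R1), Kiran Delgado is treated as also owning Dana Santos's interest in Copperline Mining NL, giving 24% + 37% = 61%.
Chain via Orion Manufacturing Inc. → Summit Industries Corp. → Larkspur Holdings Ltd (R3): 99% × 24% × 53% × 15% = 1.88892% of Ashford Logistics SA.
Chain via Copperline Mining NL → Harbor Realty LP → Oakhollow Trust (R3): 61% × 41% × 49% × 19% = 2.328431% of Ashford Logistics SA.
Aggregating (R2): 1.88892% + 2.328431% = 4.217351%.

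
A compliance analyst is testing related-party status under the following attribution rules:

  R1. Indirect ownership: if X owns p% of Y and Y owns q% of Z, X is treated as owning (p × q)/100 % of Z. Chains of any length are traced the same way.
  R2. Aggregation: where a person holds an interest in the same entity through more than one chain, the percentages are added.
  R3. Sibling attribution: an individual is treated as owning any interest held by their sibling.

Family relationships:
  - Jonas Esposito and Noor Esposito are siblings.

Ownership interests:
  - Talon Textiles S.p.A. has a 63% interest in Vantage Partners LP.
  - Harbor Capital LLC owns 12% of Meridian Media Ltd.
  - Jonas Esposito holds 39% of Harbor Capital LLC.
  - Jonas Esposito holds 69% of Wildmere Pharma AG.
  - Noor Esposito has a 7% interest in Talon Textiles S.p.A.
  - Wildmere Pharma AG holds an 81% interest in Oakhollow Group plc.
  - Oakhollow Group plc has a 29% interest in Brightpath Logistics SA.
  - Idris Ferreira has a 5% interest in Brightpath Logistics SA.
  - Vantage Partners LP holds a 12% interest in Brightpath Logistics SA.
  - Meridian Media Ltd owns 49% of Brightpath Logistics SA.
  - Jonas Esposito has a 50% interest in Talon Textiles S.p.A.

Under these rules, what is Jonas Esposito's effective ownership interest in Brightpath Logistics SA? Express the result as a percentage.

By sibling attribution (R3), Jonas Esposito is treated as also owning Noor Esposito's interest in Talon Textiles S.p.A, giving 50% + 7% = 57%.
Chain via Talon Textiles S.p.A. → Vantage Partners LP (R1): 57% × 63% × 12% = 4.3092% of Brightpath Logistics SA.
Chain via Harbor Capital LLC → Meridian Media Ltd (R1): 39% × 12% × 49% = 2.2932% of Brightpath Logistics SA.
Chain via Wildmere Pharma AG → Oakhollow Group plc (R1): 69% × 81% × 29% = 16.2081% of Brightpath Logistics SA.
Aggregating (R2): 4.3092% + 2.2932% + 16.2081% = 22.8105%.

22.8105%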